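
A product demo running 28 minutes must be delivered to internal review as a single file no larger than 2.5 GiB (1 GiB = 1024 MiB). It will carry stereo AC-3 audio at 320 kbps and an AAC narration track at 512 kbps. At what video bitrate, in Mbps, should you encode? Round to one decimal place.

12.0 Mbps

Budget: 2.5 GiB = 21474.8 Mb.
28 min = 1680 s
Total bitrate budget: 21474.8 Mb / 1680 s = 12.783 Mbps.
Audio total: 320 + 512 = 832 kbps = 0.832 Mbps.
Video: 12.783 − 0.832 = 11.951 Mbps.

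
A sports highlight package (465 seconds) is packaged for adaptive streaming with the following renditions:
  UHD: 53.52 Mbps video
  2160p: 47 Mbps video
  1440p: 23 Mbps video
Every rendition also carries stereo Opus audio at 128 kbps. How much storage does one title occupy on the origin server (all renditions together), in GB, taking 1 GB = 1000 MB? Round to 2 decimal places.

Audio: 128 kbps = 0.128 Mbps.
Sum of rendition bitrates: (53.52+0.128) + (47+0.128) + (23+0.128) = 123.904 Mbps.
× 465 s = 57,615 Mb = 7,202 MB = 7.202 GB.

7.20 GB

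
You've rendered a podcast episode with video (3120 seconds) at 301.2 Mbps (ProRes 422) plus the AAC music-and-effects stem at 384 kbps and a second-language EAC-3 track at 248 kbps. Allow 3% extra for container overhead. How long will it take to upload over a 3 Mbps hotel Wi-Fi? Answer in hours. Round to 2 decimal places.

89.81 hours

Audio total: 384 + 248 = 632 kbps = 0.632 Mbps.
Total bitrate: 301.832 Mbps.
File: 301.832 Mbps × 3120 s = 941715.8 Mb.
With 3% container overhead: ×1.03. → 969967.3 Mb.
At 3 Mbps: 969967.3 / 3 = 323322.4 s ≈ 89.8 hours.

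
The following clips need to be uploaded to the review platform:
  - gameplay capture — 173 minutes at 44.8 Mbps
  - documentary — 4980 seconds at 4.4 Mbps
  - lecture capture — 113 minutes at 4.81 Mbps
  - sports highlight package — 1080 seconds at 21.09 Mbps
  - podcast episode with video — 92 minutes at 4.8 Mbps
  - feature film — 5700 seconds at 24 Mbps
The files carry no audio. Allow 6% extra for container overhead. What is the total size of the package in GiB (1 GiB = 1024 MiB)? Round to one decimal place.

87.1 GiB

gameplay capture: 44.800 Mbps × 10380 s × 1.06 = 492925.4 Mb
documentary: 4.400 Mbps × 4980 s × 1.06 = 23226.7 Mb
lecture capture: 4.810 Mbps × 6780 s × 1.06 = 34568.5 Mb
sports highlight package: 21.090 Mbps × 1080 s × 1.06 = 24143.8 Mb
podcast episode with video: 4.800 Mbps × 5520 s × 1.06 = 28085.8 Mb
feature film: 24.000 Mbps × 5700 s × 1.06 = 145008.0 Mb
Total: 747958.3 Mb = 93494.8 MB.
= 87.07 GiB.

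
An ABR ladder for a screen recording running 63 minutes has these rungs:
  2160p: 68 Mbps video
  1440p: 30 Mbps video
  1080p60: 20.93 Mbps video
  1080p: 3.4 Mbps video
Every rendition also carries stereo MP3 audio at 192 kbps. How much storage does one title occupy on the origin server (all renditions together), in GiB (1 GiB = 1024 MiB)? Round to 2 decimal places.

63 min = 3780 s
Audio: 192 kbps = 0.192 Mbps.
Sum of rendition bitrates: (68+0.192) + (30+0.192) + (20.93+0.192) + (3.4+0.192) = 123.098 Mbps.
× 3780 s = 465,310 Mb = 58,164 MB = 54.17 GiB.

54.17 GiB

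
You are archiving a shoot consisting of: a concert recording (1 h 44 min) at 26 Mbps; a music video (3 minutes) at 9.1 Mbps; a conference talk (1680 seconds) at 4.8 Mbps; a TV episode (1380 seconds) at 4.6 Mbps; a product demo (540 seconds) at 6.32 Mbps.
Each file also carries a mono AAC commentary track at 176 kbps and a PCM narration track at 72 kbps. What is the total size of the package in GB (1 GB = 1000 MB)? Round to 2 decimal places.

23.02 GB

Audio total: 176 + 72 = 248 kbps = 0.248 Mbps.
concert recording: 26.248 Mbps × 6240 s = 163787.5 Mb
music video: 9.348 Mbps × 180 s = 1682.6 Mb
conference talk: 5.048 Mbps × 1680 s = 8480.6 Mb
TV episode: 4.848 Mbps × 1380 s = 6690.2 Mb
product demo: 6.568 Mbps × 540 s = 3546.7 Mb
Total: 184187.8 Mb = 23023.5 MB.
= 23.02 GB.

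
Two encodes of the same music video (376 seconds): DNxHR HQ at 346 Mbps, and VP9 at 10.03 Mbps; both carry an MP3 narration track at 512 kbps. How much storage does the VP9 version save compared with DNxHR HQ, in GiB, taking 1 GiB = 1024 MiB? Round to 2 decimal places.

14.71 GiB

Audio: 512 kbps = 0.512 Mbps.
DNxHR HQ: 346.512 Mbps × 376 s = 130288.5 Mb = 15.168 GiB.
VP9: 10.542 Mbps × 376 s = 3963.8 Mb = 0.461 GiB.
Saving: 15.168 − 0.461 = 14.706 GiB.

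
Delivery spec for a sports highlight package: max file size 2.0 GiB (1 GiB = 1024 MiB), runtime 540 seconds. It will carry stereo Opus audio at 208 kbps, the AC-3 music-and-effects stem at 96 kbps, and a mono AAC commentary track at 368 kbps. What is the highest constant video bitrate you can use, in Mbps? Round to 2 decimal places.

31.14 Mbps

Budget: 2.0 GiB = 17179.9 Mb.
Total bitrate budget: 17179.9 Mb / 540 s = 31.815 Mbps.
Audio total: 208 + 96 + 368 = 672 kbps = 0.672 Mbps.
Video: 31.815 − 0.672 = 31.143 Mbps.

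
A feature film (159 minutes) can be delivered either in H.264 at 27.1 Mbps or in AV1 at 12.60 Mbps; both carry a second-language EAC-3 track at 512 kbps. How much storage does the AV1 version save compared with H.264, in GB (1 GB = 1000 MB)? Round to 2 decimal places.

17.29 GB

159 min = 9540 s
Audio: 512 kbps = 0.512 Mbps.
H.264: 27.612 Mbps × 9540 s = 263418.5 Mb = 32.927 GB.
AV1: 13.112 Mbps × 9540 s = 125088.5 Mb = 15.636 GB.
Saving: 32.927 − 15.636 = 17.291 GB.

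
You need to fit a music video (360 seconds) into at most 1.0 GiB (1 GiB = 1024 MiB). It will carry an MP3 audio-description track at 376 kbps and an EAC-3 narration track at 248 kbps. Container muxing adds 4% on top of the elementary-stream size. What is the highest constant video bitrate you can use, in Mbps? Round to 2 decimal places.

22.32 Mbps

Budget: 1.0 GiB = 8589.9 Mb.
Stream payload after overhead: 8589.9 / 1.04 = 8259.6 Mb.
Total bitrate budget: 8259.6 Mb / 360 s = 22.943 Mbps.
Audio total: 376 + 248 = 624 kbps = 0.624 Mbps.
Video: 22.943 − 0.624 = 22.319 Mbps.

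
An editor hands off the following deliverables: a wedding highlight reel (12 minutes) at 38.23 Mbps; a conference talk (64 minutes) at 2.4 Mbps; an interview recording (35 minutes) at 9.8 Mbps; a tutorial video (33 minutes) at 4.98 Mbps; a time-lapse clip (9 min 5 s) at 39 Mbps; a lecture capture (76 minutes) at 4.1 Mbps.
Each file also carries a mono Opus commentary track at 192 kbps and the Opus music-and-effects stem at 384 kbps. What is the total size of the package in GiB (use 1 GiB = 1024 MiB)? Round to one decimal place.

Audio total: 192 + 384 = 576 kbps = 0.576 Mbps.
wedding highlight reel: 38.806 Mbps × 720 s = 27940.3 Mb
conference talk: 2.976 Mbps × 3840 s = 11427.8 Mb
interview recording: 10.376 Mbps × 2100 s = 21789.6 Mb
tutorial video: 5.556 Mbps × 1980 s = 11000.9 Mb
time-lapse clip: 39.576 Mbps × 545 s = 21568.9 Mb
lecture capture: 4.676 Mbps × 4560 s = 21322.6 Mb
Total: 115050.1 Mb = 14381.3 MB.
= 13.39 GiB.

13.4 GiB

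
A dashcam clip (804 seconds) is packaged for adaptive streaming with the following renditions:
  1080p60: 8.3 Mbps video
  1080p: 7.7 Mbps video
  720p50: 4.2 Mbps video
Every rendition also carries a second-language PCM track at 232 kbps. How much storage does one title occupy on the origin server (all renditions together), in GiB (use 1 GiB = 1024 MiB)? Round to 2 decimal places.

Audio: 232 kbps = 0.232 Mbps.
Sum of rendition bitrates: (8.3+0.232) + (7.7+0.232) + (4.2+0.232) = 20.896 Mbps.
× 804 s = 16,800 Mb = 2,100 MB = 1.956 GiB.

1.96 GiB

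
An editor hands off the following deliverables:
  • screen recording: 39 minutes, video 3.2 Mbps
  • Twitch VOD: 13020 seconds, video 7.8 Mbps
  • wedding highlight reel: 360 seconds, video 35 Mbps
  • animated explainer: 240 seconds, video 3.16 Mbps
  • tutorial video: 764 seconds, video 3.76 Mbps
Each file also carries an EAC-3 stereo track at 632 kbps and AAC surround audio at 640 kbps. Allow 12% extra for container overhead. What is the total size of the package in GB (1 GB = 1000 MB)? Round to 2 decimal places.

20.52 GB

Audio total: 632 + 640 = 1272 kbps = 1.272 Mbps.
screen recording: 4.472 Mbps × 2340 s × 1.12 = 11720.2 Mb
Twitch VOD: 9.072 Mbps × 13020 s × 1.12 = 132291.5 Mb
wedding highlight reel: 36.272 Mbps × 360 s × 1.12 = 14624.9 Mb
animated explainer: 4.432 Mbps × 240 s × 1.12 = 1191.3 Mb
tutorial video: 5.032 Mbps × 764 s × 1.12 = 4305.8 Mb
Total: 164133.7 Mb = 20516.7 MB.
= 20.52 GB.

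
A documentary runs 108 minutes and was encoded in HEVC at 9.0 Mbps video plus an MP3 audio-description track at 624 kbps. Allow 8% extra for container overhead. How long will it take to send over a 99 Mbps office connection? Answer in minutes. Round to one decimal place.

11.3 minutes

108 min = 6480 s
Audio: 624 kbps = 0.624 Mbps.
Total bitrate: 9.624 Mbps.
File: 9.624 Mbps × 6480 s = 62363.5 Mb.
With 8% container overhead: ×1.08. → 67352.6 Mb.
At 99 Mbps: 67352.6 / 99 = 680.3 s ≈ 11.3 minutes.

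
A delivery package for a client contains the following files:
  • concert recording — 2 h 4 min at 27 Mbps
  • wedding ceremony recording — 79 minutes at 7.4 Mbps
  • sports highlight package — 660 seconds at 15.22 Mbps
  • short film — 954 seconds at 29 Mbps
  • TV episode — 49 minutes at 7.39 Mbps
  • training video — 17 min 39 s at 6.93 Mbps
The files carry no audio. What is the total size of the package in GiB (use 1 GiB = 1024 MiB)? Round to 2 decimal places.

35.24 GiB

concert recording: 27.000 Mbps × 7440 s = 200880.0 Mb
wedding ceremony recording: 7.400 Mbps × 4740 s = 35076.0 Mb
sports highlight package: 15.220 Mbps × 660 s = 10045.2 Mb
short film: 29.000 Mbps × 954 s = 27666.0 Mb
TV episode: 7.390 Mbps × 2940 s = 21726.6 Mb
training video: 6.930 Mbps × 1059 s = 7338.9 Mb
Total: 302732.7 Mb = 37841.6 MB.
= 35.24 GiB.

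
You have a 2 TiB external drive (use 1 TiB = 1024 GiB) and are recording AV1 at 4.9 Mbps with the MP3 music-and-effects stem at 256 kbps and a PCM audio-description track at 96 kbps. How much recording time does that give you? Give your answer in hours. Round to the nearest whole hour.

930 hours

Audio total: 256 + 96 = 352 kbps = 0.352 Mbps.
Total bitrate: 4.9 + 0.352 = 5.252 Mbps.
Capacity: 2 TiB = 17,592,186 Mb.
Recording time: 17,592,186 / 5.252 = 3,349,617 s ≈ 930 hours.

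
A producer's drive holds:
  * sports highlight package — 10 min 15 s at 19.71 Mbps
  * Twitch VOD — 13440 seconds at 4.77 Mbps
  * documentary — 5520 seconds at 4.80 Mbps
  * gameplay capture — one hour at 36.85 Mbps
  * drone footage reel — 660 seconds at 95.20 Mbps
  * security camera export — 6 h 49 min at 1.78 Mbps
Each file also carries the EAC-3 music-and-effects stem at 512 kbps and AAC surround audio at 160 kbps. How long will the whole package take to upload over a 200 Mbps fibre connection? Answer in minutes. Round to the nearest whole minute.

31 minutes

Audio total: 512 + 160 = 672 kbps = 0.672 Mbps.
sports highlight package: 20.382 Mbps × 615 s = 12534.9 Mb
Twitch VOD: 5.442 Mbps × 13440 s = 73140.5 Mb
documentary: 5.472 Mbps × 5520 s = 30205.4 Mb
gameplay capture: 37.522 Mbps × 3600 s = 135079.2 Mb
drone footage reel: 95.872 Mbps × 660 s = 63275.5 Mb
security camera export: 2.452 Mbps × 24540 s = 60172.1 Mb
Total: 374407.7 Mb = 46801.0 MB.
At 200 Mbps: 374407.7 / 200 = 1872 s ≈ 31.2 minutes.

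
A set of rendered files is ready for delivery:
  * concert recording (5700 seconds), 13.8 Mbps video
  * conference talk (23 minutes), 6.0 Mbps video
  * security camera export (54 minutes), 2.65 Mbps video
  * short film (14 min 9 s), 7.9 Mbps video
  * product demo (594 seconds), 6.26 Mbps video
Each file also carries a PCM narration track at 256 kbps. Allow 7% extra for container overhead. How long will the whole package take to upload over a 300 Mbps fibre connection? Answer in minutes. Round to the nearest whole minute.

Audio: 256 kbps = 0.256 Mbps.
concert recording: 14.056 Mbps × 5700 s × 1.07 = 85727.5 Mb
conference talk: 6.256 Mbps × 1380 s × 1.07 = 9237.6 Mb
security camera export: 2.906 Mbps × 3240 s × 1.07 = 10074.5 Mb
short film: 8.156 Mbps × 849 s × 1.07 = 7409.2 Mb
product demo: 6.516 Mbps × 594 s × 1.07 = 4141.4 Mb
Total: 116590.3 Mb = 14573.8 MB.
At 300 Mbps: 116590.3 / 300 = 389 s ≈ 6.48 minutes.

6 minutes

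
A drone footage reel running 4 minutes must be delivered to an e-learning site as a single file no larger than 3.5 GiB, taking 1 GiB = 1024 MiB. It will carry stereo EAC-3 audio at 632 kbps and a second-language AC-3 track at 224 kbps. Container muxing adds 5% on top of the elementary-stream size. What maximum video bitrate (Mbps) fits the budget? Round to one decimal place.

Budget: 3.5 GiB = 30064.8 Mb.
Stream payload after overhead: 30064.8 / 1.05 = 28633.1 Mb.
4 min = 240 s
Total bitrate budget: 28633.1 Mb / 240 s = 119.305 Mbps.
Audio total: 632 + 224 = 856 kbps = 0.856 Mbps.
Video: 119.305 − 0.856 = 118.449 Mbps.

118.4 Mbps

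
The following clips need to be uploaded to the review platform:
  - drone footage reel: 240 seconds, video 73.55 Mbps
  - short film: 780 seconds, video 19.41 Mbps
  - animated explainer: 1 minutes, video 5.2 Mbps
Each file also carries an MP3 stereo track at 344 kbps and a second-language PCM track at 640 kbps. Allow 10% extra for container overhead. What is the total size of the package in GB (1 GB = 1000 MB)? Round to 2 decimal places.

4.70 GB

Audio total: 344 + 640 = 984 kbps = 0.984 Mbps.
drone footage reel: 74.534 Mbps × 240 s × 1.10 = 19677.0 Mb
short film: 20.394 Mbps × 780 s × 1.10 = 17498.1 Mb
animated explainer: 6.184 Mbps × 60 s × 1.10 = 408.1 Mb
Total: 37583.2 Mb = 4697.9 MB.
= 4.698 GB.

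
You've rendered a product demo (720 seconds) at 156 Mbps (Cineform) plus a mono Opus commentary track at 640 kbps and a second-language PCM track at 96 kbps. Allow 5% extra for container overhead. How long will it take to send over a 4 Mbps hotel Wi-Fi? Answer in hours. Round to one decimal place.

Audio total: 640 + 96 = 736 kbps = 0.736 Mbps.
Total bitrate: 156.736 Mbps.
File: 156.736 Mbps × 720 s = 112849.9 Mb.
With 5% container overhead: ×1.05. → 118492.4 Mb.
At 4 Mbps: 118492.4 / 4 = 29623.1 s ≈ 8.23 hours.

8.2 hours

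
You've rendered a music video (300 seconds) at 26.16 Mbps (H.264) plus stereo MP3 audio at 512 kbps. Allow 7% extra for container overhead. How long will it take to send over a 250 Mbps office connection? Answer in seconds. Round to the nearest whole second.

34 seconds

Audio: 512 kbps = 0.512 Mbps.
Total bitrate: 26.672 Mbps.
File: 26.672 Mbps × 300 s = 8001.6 Mb.
With 7% container overhead: ×1.07. → 8561.7 Mb.
At 250 Mbps: 8561.7 / 250 = 34.2 s ≈ 34.2 seconds.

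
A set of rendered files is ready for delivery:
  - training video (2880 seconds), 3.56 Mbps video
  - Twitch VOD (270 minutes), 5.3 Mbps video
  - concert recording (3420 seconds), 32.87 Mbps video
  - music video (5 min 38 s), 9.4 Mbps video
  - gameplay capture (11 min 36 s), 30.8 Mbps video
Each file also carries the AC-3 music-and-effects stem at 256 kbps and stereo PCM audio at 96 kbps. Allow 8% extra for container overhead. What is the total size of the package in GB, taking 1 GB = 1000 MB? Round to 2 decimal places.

Audio total: 256 + 96 = 352 kbps = 0.352 Mbps.
training video: 3.912 Mbps × 2880 s × 1.08 = 12167.9 Mb
Twitch VOD: 5.652 Mbps × 16200 s × 1.08 = 98887.4 Mb
concert recording: 33.222 Mbps × 3420 s × 1.08 = 122708.8 Mb
music video: 9.752 Mbps × 338 s × 1.08 = 3559.9 Mb
gameplay capture: 31.152 Mbps × 696 s × 1.08 = 23416.3 Mb
Total: 260740.3 Mb = 32592.5 MB.
= 32.59 GB.

32.59 GB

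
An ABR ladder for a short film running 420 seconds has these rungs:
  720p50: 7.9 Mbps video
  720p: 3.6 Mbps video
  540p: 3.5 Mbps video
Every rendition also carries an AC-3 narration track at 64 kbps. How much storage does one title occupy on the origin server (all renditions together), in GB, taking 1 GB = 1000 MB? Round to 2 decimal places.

0.80 GB

Audio: 64 kbps = 0.064 Mbps.
Sum of rendition bitrates: (7.9+0.064) + (3.6+0.064) + (3.5+0.064) = 15.192 Mbps.
× 420 s = 6,381 Mb = 797.6 MB = 0.7976 GB.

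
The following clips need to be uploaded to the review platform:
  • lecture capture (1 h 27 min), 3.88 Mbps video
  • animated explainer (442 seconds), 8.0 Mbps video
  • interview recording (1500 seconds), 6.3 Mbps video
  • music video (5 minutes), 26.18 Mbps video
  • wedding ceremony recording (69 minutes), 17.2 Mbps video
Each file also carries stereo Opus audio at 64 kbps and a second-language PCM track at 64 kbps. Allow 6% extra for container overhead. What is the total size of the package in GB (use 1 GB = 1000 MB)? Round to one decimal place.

Audio total: 64 + 64 = 128 kbps = 0.128 Mbps.
lecture capture: 4.008 Mbps × 5220 s × 1.06 = 22177.1 Mb
animated explainer: 8.128 Mbps × 442 s × 1.06 = 3808.1 Mb
interview recording: 6.428 Mbps × 1500 s × 1.06 = 10220.5 Mb
music video: 26.308 Mbps × 300 s × 1.06 = 8365.9 Mb
wedding ceremony recording: 17.328 Mbps × 4140 s × 1.06 = 76042.2 Mb
Total: 120613.9 Mb = 15076.7 MB.
= 15.08 GB.

15.1 GB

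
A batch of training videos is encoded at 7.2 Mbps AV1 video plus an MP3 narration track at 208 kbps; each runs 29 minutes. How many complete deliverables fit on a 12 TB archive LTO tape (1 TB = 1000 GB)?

7447

29 min = 1740 s
Audio: 208 kbps = 0.208 Mbps.
Total bitrate: 7.408 Mbps.
Per item: 7.408 Mbps × 1740 s = 12,890 Mb = 1,611 MB.
Capacity: 12 TB = 96,000,000 Mb; 7447.68 items → 7447 complete.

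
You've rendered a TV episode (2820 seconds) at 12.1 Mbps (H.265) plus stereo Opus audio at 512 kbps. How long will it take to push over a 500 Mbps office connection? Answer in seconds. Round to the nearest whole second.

71 seconds

Audio: 512 kbps = 0.512 Mbps.
Total bitrate: 12.612 Mbps.
File: 12.612 Mbps × 2820 s = 35565.8 Mb.
At 500 Mbps: 35565.8 / 500 = 71.1 s ≈ 71.1 seconds.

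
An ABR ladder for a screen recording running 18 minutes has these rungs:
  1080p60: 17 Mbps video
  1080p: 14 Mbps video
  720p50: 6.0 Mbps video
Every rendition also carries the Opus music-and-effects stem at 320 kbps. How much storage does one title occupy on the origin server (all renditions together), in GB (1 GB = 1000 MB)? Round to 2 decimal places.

5.12 GB

18 min = 1080 s
Audio: 320 kbps = 0.320 Mbps.
Sum of rendition bitrates: (17+0.320) + (14+0.320) + (6.0+0.320) = 37.960 Mbps.
× 1080 s = 40,997 Mb = 5,125 MB = 5.125 GB.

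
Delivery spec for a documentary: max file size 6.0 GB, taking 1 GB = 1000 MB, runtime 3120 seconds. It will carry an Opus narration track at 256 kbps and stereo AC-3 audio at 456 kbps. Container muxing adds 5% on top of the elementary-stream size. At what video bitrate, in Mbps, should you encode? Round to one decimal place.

Budget: 6.0 GB = 48000.0 Mb.
Stream payload after overhead: 48000.0 / 1.05 = 45714.3 Mb.
Total bitrate budget: 45714.3 Mb / 3120 s = 14.652 Mbps.
Audio total: 256 + 456 = 712 kbps = 0.712 Mbps.
Video: 14.652 − 0.712 = 13.940 Mbps.

13.9 Mbps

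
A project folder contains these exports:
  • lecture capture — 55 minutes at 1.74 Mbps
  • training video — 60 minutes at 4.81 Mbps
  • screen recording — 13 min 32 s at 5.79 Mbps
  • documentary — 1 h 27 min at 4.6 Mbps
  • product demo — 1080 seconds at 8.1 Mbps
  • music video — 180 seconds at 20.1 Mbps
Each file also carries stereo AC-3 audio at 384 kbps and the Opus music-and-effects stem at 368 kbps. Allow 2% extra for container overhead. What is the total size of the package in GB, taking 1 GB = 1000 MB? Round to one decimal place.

9.5 GB

Audio total: 384 + 368 = 752 kbps = 0.752 Mbps.
lecture capture: 2.492 Mbps × 3300 s × 1.02 = 8388.1 Mb
training video: 5.562 Mbps × 3600 s × 1.02 = 20423.7 Mb
screen recording: 6.542 Mbps × 812 s × 1.02 = 5418.3 Mb
documentary: 5.352 Mbps × 5220 s × 1.02 = 28496.2 Mb
product demo: 8.852 Mbps × 1080 s × 1.02 = 9751.4 Mb
music video: 20.852 Mbps × 180 s × 1.02 = 3828.4 Mb
Total: 76306.1 Mb = 9538.3 MB.
= 9.538 GB.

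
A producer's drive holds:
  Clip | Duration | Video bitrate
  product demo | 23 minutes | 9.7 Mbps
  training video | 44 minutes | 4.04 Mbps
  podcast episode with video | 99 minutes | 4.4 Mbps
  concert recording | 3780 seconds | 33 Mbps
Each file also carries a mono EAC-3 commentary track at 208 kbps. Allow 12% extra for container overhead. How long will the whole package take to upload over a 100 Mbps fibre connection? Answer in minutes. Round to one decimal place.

Audio: 208 kbps = 0.208 Mbps.
product demo: 9.908 Mbps × 1380 s × 1.12 = 15313.8 Mb
training video: 4.248 Mbps × 2640 s × 1.12 = 12560.5 Mb
podcast episode with video: 4.608 Mbps × 5940 s × 1.12 = 30656.1 Mb
concert recording: 33.208 Mbps × 3780 s × 1.12 = 140589.4 Mb
Total: 199119.8 Mb = 24890.0 MB.
At 100 Mbps: 199119.8 / 100 = 1991 s ≈ 33.2 minutes.

33.2 minutes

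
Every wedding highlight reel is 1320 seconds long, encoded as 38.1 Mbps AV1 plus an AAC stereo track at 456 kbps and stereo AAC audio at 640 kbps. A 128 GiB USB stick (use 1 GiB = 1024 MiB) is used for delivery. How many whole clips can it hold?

21

Audio total: 456 + 640 = 1096 kbps = 1.096 Mbps.
Total bitrate: 39.196 Mbps.
Per item: 39.196 Mbps × 1320 s = 51,739 Mb = 6,467 MB.
Capacity: 128 GiB = 1,099,512 Mb; 21.25 items → 21 complete.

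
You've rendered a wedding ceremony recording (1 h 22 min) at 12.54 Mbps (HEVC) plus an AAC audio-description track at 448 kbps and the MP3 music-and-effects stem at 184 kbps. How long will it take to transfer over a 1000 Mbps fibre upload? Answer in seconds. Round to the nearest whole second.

65 seconds

1 h 22 min = 82 min = 4920 s
Audio total: 448 + 184 = 632 kbps = 0.632 Mbps.
Total bitrate: 13.172 Mbps.
File: 13.172 Mbps × 4920 s = 64806.2 Mb.
At 1000 Mbps: 64806.2 / 1000 = 64.8 s ≈ 64.8 seconds.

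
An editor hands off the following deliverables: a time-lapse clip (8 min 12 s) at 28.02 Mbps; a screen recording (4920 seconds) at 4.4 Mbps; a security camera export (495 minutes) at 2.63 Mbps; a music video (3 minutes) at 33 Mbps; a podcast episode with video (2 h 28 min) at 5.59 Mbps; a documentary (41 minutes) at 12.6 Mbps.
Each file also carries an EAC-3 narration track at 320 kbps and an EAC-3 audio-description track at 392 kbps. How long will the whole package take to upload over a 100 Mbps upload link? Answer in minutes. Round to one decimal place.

Audio total: 320 + 392 = 712 kbps = 0.712 Mbps.
time-lapse clip: 28.732 Mbps × 492 s = 14136.1 Mb
screen recording: 5.112 Mbps × 4920 s = 25151.0 Mb
security camera export: 3.342 Mbps × 29700 s = 99257.4 Mb
music video: 33.712 Mbps × 180 s = 6068.2 Mb
podcast episode with video: 6.302 Mbps × 8880 s = 55961.8 Mb
documentary: 13.312 Mbps × 2460 s = 32747.5 Mb
Total: 233322.0 Mb = 29165.3 MB.
At 100 Mbps: 233322.0 / 100 = 2333 s ≈ 38.9 minutes.

38.9 minutes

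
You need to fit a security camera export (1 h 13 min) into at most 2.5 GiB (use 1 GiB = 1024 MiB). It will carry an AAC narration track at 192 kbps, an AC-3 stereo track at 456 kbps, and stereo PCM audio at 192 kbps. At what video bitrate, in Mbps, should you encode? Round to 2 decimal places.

Budget: 2.5 GiB = 21474.8 Mb.
1 h 13 min = 73 min = 4380 s
Total bitrate budget: 21474.8 Mb / 4380 s = 4.903 Mbps.
Audio total: 192 + 456 + 192 = 840 kbps = 0.840 Mbps.
Video: 4.903 − 0.840 = 4.063 Mbps.

4.06 Mbps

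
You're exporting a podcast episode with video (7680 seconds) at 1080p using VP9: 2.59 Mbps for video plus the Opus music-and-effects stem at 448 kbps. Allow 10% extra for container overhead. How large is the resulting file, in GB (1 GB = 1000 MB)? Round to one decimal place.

3.2 GB

Audio: 448 kbps = 0.448 Mbps.
Total bitrate: 2.59 + 0.448 = 3.038 Mbps.
Stream data: 3.038 Mbps × 7680 s = 23331.8 Mb.
With 10% container overhead: ×1.10.
25,665 Mb ÷ 8 = 3,208 MB → 3.208 GB.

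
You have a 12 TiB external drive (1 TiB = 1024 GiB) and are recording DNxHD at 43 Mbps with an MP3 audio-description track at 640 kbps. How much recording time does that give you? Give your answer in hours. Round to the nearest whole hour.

672 hours

Audio: 640 kbps = 0.640 Mbps.
Total bitrate: 43 + 0.640 = 43.640 Mbps.
Capacity: 12 TiB = 105,553,116 Mb.
Recording time: 105,553,116 / 43.640 = 2,418,724 s ≈ 672 hours.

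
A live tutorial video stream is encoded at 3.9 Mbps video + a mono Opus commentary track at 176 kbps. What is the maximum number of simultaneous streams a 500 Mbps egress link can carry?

Audio: 176 kbps = 0.176 Mbps.
Per-viewer media rate: 4.076 Mbps.
500 Mbps = 500.0 Mbps; 500.0 / 4.076 = 122.67 → 122 viewers.

122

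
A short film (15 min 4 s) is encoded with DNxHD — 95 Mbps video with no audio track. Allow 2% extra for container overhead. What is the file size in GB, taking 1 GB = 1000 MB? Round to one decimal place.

15 min 4 s = 904 s
Total bitrate: 95 Mbps.
Stream data: 95.000 Mbps × 904 s = 85880.0 Mb.
With 2% container overhead: ×1.02.
87,598 Mb ÷ 8 = 10,950 MB → 10.95 GB.

10.9 GB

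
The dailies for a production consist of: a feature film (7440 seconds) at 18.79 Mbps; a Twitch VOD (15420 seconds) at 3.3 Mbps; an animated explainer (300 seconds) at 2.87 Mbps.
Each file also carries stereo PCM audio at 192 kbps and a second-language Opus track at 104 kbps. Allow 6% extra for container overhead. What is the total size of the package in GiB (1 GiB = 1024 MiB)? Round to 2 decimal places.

Audio total: 192 + 104 = 296 kbps = 0.296 Mbps.
feature film: 19.086 Mbps × 7440 s × 1.06 = 150519.8 Mb
Twitch VOD: 3.596 Mbps × 15420 s × 1.06 = 58777.3 Mb
animated explainer: 3.166 Mbps × 300 s × 1.06 = 1006.8 Mb
Total: 210304.0 Mb = 26288.0 MB.
= 24.48 GiB.

24.48 GiB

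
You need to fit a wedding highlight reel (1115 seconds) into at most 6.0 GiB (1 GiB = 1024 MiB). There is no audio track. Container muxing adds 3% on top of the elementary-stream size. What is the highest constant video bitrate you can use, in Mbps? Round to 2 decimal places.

Budget: 6.0 GiB = 51539.6 Mb.
Stream payload after overhead: 51539.6 / 1.03 = 50038.5 Mb.
Total bitrate budget: 50038.5 Mb / 1115 s = 44.878 Mbps.

44.88 Mbps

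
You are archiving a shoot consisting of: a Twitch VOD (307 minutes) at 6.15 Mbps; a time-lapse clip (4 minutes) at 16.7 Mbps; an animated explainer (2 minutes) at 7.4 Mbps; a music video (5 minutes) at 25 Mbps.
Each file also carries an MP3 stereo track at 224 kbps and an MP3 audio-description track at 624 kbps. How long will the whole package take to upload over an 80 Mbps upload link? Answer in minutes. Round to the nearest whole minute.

30 minutes

Audio total: 224 + 624 = 848 kbps = 0.848 Mbps.
Twitch VOD: 6.998 Mbps × 18420 s = 128903.2 Mb
time-lapse clip: 17.548 Mbps × 240 s = 4211.5 Mb
animated explainer: 8.248 Mbps × 120 s = 989.8 Mb
music video: 25.848 Mbps × 300 s = 7754.4 Mb
Total: 141858.8 Mb = 17732.4 MB.
At 80 Mbps: 141858.8 / 80 = 1773 s ≈ 29.6 minutes.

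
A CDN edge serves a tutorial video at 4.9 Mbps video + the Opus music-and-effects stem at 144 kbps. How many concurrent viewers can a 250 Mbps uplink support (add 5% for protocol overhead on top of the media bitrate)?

47

Audio: 144 kbps = 0.144 Mbps.
Per-viewer media rate: 5.044 Mbps.
On the wire with 5% overhead: 5.296 Mbps.
250 Mbps = 250.0 Mbps; 250.0 / 5.296 = 47.20 → 47 viewers.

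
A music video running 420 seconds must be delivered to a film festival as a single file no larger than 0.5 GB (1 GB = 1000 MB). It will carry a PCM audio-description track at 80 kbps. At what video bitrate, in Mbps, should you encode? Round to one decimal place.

Budget: 0.5 GB = 4000.0 Mb.
Total bitrate budget: 4000.0 Mb / 420 s = 9.524 Mbps.
Audio: 80 kbps = 0.080 Mbps.
Video: 9.524 − 0.080 = 9.444 Mbps.

9.4 Mbps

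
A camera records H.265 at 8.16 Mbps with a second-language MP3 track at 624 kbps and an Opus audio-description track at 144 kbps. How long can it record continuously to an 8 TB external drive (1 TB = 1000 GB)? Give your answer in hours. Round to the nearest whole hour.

Audio total: 624 + 144 = 768 kbps = 0.768 Mbps.
Total bitrate: 8.16 + 0.768 = 8.928 Mbps.
Capacity: 8 TB = 64,000,000 Mb.
Recording time: 64,000,000 / 8.928 = 7,168,459 s ≈ 1,991 hours.

1991 hours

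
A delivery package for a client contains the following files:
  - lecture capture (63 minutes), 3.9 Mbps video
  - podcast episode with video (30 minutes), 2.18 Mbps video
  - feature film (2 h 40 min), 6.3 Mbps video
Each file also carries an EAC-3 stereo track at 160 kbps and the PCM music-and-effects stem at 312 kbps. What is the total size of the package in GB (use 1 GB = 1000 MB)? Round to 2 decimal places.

10.79 GB

Audio total: 160 + 312 = 472 kbps = 0.472 Mbps.
lecture capture: 4.372 Mbps × 3780 s = 16526.2 Mb
podcast episode with video: 2.652 Mbps × 1800 s = 4773.6 Mb
feature film: 6.772 Mbps × 9600 s = 65011.2 Mb
Total: 86311.0 Mb = 10788.9 MB.
= 10.79 GB.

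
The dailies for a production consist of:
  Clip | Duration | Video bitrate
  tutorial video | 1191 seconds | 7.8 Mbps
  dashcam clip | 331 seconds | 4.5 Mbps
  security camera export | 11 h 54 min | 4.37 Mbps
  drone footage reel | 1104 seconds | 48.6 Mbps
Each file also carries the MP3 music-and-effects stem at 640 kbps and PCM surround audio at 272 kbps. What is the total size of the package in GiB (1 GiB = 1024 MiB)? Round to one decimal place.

34.1 GiB

Audio total: 640 + 272 = 912 kbps = 0.912 Mbps.
tutorial video: 8.712 Mbps × 1191 s = 10376.0 Mb
dashcam clip: 5.412 Mbps × 331 s = 1791.4 Mb
security camera export: 5.282 Mbps × 42840 s = 226280.9 Mb
drone footage reel: 49.512 Mbps × 1104 s = 54661.2 Mb
Total: 293109.5 Mb = 36638.7 MB.
= 34.12 GiB.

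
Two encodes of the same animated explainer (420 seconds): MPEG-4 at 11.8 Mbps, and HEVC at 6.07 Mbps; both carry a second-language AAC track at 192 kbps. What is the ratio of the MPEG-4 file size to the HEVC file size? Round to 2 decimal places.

1.92

Audio: 192 kbps = 0.192 Mbps.
MPEG-4: 11.992 Mbps × 420 s = 5036.6 Mb = 0.630 GB.
HEVC: 6.262 Mbps × 420 s = 2630.0 Mb = 0.329 GB.
Ratio: 0.630 / 0.329 = 1.915.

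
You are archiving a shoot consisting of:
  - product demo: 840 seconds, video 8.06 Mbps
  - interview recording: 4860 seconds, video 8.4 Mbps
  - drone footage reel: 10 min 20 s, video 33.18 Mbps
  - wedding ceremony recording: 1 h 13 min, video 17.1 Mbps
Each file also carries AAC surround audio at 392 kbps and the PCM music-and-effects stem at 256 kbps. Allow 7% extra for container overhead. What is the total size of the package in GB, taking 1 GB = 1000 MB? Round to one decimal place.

20.1 GB

Audio total: 392 + 256 = 648 kbps = 0.648 Mbps.
product demo: 8.708 Mbps × 840 s × 1.07 = 7826.8 Mb
interview recording: 9.048 Mbps × 4860 s × 1.07 = 47051.4 Mb
drone footage reel: 33.828 Mbps × 620 s × 1.07 = 22441.5 Mb
wedding ceremony recording: 17.748 Mbps × 4380 s × 1.07 = 83177.8 Mb
Total: 160497.4 Mb = 20062.2 MB.
= 20.06 GB.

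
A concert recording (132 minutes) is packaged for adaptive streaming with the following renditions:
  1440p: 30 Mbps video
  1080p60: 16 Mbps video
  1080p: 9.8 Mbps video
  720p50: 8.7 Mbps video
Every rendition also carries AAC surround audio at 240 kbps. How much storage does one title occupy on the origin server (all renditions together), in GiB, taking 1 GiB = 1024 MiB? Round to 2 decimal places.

60.35 GiB

132 min = 7920 s
Audio: 240 kbps = 0.240 Mbps.
Sum of rendition bitrates: (30+0.240) + (16+0.240) + (9.8+0.240) + (8.7+0.240) = 65.460 Mbps.
× 7920 s = 518,443 Mb = 64,805 MB = 60.35 GiB.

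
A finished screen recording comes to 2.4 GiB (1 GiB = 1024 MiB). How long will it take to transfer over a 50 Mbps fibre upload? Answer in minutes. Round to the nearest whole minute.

File: 2.4 GiB = 20615.8 Mb.
At 50 Mbps: 20615.8 / 50 = 412.3 s ≈ 6.87 minutes.

7 minutes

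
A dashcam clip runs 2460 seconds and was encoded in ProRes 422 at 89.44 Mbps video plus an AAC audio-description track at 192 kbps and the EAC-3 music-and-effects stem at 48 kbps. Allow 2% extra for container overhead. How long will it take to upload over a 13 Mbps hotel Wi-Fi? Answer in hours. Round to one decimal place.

4.8 hours

Audio total: 192 + 48 = 240 kbps = 0.240 Mbps.
Total bitrate: 89.680 Mbps.
File: 89.680 Mbps × 2460 s = 220612.8 Mb.
With 2% container overhead: ×1.02. → 225025.1 Mb.
At 13 Mbps: 225025.1 / 13 = 17309.6 s ≈ 4.81 hours.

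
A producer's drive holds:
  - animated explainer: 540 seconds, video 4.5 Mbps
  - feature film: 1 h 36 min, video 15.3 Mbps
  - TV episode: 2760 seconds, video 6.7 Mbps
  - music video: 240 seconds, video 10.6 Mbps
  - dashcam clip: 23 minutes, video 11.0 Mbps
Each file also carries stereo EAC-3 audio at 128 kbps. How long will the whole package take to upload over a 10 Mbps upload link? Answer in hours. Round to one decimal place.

3.6 hours

Audio: 128 kbps = 0.128 Mbps.
animated explainer: 4.628 Mbps × 540 s = 2499.1 Mb
feature film: 15.428 Mbps × 5760 s = 88865.3 Mb
TV episode: 6.828 Mbps × 2760 s = 18845.3 Mb
music video: 10.728 Mbps × 240 s = 2574.7 Mb
dashcam clip: 11.128 Mbps × 1380 s = 15356.6 Mb
Total: 128141.0 Mb = 16017.6 MB.
At 10 Mbps: 128141.0 / 10 = 12814 s ≈ 3.56 hours.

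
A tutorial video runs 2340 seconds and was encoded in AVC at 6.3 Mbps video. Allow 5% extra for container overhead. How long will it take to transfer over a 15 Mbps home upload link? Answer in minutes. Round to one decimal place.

17.2 minutes

File: 6.300 Mbps × 2340 s = 14742.0 Mb.
With 5% container overhead: ×1.05. → 15479.1 Mb.
At 15 Mbps: 15479.1 / 15 = 1031.9 s ≈ 17.2 minutes.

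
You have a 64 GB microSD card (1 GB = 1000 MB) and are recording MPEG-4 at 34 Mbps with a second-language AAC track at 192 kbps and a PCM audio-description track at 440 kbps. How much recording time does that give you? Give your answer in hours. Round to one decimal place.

4.1 hours

Audio total: 192 + 440 = 632 kbps = 0.632 Mbps.
Total bitrate: 34 + 0.632 = 34.632 Mbps.
Capacity: 64 GB = 512,000 Mb.
Recording time: 512,000 / 34.632 = 14,784 s ≈ 4.11 hours.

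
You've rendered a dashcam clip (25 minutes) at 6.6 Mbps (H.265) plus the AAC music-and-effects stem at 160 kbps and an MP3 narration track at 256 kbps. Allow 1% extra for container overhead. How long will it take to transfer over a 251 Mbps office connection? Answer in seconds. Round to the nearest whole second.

42 seconds

25 min = 1500 s
Audio total: 160 + 256 = 416 kbps = 0.416 Mbps.
Total bitrate: 7.016 Mbps.
File: 7.016 Mbps × 1500 s = 10524.0 Mb.
With 1% container overhead: ×1.01. → 10629.2 Mb.
At 251 Mbps: 10629.2 / 251 = 42.3 s ≈ 42.3 seconds.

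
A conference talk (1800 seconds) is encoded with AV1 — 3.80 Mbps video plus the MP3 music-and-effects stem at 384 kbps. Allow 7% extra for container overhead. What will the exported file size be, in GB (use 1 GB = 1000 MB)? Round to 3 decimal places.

1.007 GB

Audio: 384 kbps = 0.384 Mbps.
Total bitrate: 3.80 + 0.384 = 4.184 Mbps.
Stream data: 4.184 Mbps × 1800 s = 7531.2 Mb.
With 7% container overhead: ×1.07.
8,058 Mb ÷ 8 = 1,007 MB → 1.007 GB.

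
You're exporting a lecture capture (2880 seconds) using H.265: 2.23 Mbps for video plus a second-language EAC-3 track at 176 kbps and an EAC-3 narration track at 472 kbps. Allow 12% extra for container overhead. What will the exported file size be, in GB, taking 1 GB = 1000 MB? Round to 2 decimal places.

1.16 GB

Audio total: 176 + 472 = 648 kbps = 0.648 Mbps.
Total bitrate: 2.23 + 0.648 = 2.878 Mbps.
Stream data: 2.878 Mbps × 2880 s = 8288.6 Mb.
With 12% container overhead: ×1.12.
9,283 Mb ÷ 8 = 1,160 MB → 1.160 GB.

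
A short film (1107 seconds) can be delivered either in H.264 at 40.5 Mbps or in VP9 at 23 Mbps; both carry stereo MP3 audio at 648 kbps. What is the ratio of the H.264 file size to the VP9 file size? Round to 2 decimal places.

Audio: 648 kbps = 0.648 Mbps.
H.264: 41.148 Mbps × 1107 s = 45550.8 Mb = 5.303 GiB.
VP9: 23.648 Mbps × 1107 s = 26178.3 Mb = 3.048 GiB.
Ratio: 5.303 / 3.048 = 1.740.

1.74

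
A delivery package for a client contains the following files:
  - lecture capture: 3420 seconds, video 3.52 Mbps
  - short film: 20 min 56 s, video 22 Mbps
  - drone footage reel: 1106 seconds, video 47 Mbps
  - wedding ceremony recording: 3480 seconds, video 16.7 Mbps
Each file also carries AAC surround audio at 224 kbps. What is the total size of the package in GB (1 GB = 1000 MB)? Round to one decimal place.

Audio: 224 kbps = 0.224 Mbps.
lecture capture: 3.744 Mbps × 3420 s = 12804.5 Mb
short film: 22.224 Mbps × 1256 s = 27913.3 Mb
drone footage reel: 47.224 Mbps × 1106 s = 52229.7 Mb
wedding ceremony recording: 16.924 Mbps × 3480 s = 58895.5 Mb
Total: 151843.1 Mb = 18980.4 MB.
= 18.98 GB.

19.0 GB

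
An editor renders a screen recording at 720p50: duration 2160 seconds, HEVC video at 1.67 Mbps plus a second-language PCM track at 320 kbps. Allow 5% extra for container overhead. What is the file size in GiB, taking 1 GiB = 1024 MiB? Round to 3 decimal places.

0.525 GiB

Audio: 320 kbps = 0.320 Mbps.
Total bitrate: 1.67 + 0.320 = 1.990 Mbps.
Stream data: 1.990 Mbps × 2160 s = 4298.4 Mb.
With 5% container overhead: ×1.05.
4,513 Mb = 564,165,000 bytes ÷ 1,073,741,824 = 0.5254 GiB.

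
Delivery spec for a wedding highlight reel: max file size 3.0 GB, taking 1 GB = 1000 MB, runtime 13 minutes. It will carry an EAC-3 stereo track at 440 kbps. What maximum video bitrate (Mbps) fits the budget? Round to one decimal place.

Budget: 3.0 GB = 24000.0 Mb.
13 min = 780 s
Total bitrate budget: 24000.0 Mb / 780 s = 30.769 Mbps.
Audio: 440 kbps = 0.440 Mbps.
Video: 30.769 − 0.440 = 30.329 Mbps.

30.3 Mbps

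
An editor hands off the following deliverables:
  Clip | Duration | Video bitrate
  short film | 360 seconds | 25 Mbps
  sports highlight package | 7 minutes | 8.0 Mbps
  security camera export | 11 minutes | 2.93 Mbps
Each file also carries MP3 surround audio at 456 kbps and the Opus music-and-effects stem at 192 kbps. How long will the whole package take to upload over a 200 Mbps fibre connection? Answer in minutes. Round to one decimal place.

1.3 minutes

Audio total: 456 + 192 = 648 kbps = 0.648 Mbps.
short film: 25.648 Mbps × 360 s = 9233.3 Mb
sports highlight package: 8.648 Mbps × 420 s = 3632.2 Mb
security camera export: 3.578 Mbps × 660 s = 2361.5 Mb
Total: 15226.9 Mb = 1903.4 MB.
At 200 Mbps: 15226.9 / 200 = 76 s ≈ 1.27 minutes.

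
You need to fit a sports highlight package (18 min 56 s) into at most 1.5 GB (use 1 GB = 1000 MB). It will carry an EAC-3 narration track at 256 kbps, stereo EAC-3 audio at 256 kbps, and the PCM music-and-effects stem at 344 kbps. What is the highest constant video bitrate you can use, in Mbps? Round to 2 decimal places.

9.71 Mbps

Budget: 1.5 GB = 12000.0 Mb.
18 min 56 s = 1136 s
Total bitrate budget: 12000.0 Mb / 1136 s = 10.563 Mbps.
Audio total: 256 + 256 + 344 = 856 kbps = 0.856 Mbps.
Video: 10.563 − 0.856 = 9.707 Mbps.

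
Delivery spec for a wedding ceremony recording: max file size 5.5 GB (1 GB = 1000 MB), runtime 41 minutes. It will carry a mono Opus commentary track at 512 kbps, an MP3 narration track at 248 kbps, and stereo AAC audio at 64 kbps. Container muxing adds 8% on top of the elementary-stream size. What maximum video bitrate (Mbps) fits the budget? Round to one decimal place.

Budget: 5.5 GB = 44000.0 Mb.
Stream payload after overhead: 44000.0 / 1.08 = 40740.7 Mb.
41 min = 2460 s
Total bitrate budget: 40740.7 Mb / 2460 s = 16.561 Mbps.
Audio total: 512 + 248 + 64 = 824 kbps = 0.824 Mbps.
Video: 16.561 − 0.824 = 15.737 Mbps.

15.7 Mbps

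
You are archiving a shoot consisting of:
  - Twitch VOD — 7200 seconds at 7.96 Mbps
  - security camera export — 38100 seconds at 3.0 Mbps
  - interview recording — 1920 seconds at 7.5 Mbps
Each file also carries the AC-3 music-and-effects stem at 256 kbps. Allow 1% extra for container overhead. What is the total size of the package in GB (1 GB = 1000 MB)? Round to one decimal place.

25.0 GB

Audio: 256 kbps = 0.256 Mbps.
Twitch VOD: 8.216 Mbps × 7200 s × 1.01 = 59746.8 Mb
security camera export: 3.256 Mbps × 38100 s × 1.01 = 125294.1 Mb
interview recording: 7.756 Mbps × 1920 s × 1.01 = 15040.4 Mb
Total: 200081.3 Mb = 25010.2 MB.
= 25.01 GB.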